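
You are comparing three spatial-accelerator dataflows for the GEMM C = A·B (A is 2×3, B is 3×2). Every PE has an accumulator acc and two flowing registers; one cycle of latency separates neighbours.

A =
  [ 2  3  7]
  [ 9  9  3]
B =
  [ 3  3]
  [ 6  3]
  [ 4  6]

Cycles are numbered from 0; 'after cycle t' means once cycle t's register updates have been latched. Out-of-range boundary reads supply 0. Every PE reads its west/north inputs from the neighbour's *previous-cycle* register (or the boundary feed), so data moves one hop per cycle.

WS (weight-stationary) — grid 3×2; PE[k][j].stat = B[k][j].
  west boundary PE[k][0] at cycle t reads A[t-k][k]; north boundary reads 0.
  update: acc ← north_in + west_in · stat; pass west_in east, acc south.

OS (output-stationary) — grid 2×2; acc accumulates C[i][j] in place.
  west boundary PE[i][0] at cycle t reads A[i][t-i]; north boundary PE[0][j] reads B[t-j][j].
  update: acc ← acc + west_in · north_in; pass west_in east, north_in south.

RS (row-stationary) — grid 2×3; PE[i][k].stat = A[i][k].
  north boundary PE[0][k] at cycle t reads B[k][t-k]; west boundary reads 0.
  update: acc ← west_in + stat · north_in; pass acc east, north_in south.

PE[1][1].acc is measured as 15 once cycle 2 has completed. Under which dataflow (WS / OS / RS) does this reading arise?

dataflow = WS

— WS: 3×2; PE[1][1] trace:
  c0 r1c1: 0 / 0 / 0
  c1 r1c1: 0 / 0 / 0
  c2 r1c1: 15 / 3 / 15
— OS: 2×2; PE[1][1] trace:
  c0 r1c1: 0 / 0 / 0
  c1 r1c1: 0 / 0 / 0
  c2 r1c1: 27 / 9 / 3
— RS: 2×3; PE[1][1] trace:
  c0 r1c1: 0 / 0 / 0
  c1 r1c1: 0 / 0 / 0
  c2 r1c1: 81 / 81 / 6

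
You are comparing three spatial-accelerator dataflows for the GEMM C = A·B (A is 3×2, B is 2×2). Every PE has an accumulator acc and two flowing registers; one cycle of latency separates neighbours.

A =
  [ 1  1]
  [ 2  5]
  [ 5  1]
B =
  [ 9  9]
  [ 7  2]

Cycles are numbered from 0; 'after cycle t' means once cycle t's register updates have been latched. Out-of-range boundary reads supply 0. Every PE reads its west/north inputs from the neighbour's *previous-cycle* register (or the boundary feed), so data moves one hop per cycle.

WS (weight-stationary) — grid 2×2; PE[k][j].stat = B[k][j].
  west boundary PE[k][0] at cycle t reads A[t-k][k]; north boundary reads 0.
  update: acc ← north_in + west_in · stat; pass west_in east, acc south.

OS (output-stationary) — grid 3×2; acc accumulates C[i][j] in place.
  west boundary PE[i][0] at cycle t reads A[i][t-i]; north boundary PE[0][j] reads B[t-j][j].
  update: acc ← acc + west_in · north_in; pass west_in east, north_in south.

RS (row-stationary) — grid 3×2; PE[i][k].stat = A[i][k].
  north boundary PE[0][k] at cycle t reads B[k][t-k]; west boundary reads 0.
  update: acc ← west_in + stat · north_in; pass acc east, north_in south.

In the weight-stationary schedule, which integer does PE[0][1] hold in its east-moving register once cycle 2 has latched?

WS 2×2: PE[0][1] cycle-by-cycle (with neighbour feeds):
  cycle 0: PE[0][0] → acc 9, east 1, south 9
  cycle 0: PE[0][1] → acc 0, east 0, south 0
  cycle 1: PE[0][0] → acc 18, east 2, south 18
  cycle 1: PE[0][1] → acc 9, east 1, south 9
  cycle 2: PE[0][0] → acc 45, east 5, south 45
  cycle 2: PE[0][1] → acc 18, east 2, south 18

register = 2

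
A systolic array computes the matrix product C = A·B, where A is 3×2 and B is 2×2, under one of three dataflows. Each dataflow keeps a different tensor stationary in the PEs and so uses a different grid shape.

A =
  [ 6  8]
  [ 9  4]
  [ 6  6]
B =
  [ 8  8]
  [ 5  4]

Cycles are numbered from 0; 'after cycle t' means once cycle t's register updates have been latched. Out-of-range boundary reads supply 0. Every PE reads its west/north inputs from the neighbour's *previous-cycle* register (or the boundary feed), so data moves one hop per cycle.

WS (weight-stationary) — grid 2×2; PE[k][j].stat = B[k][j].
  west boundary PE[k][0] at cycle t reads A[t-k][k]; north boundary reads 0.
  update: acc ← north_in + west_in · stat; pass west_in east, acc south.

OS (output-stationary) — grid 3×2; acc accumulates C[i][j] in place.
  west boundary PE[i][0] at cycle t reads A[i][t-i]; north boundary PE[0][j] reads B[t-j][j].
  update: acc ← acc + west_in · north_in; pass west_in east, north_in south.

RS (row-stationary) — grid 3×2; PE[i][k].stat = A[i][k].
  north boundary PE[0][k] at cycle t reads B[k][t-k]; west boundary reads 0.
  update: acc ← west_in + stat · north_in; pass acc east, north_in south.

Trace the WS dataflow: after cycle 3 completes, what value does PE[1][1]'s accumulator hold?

PE[1][1].acc = 88

WS (2×2). Following PE[1][1] plus its west/north inputs:
  cycle 0: PE[0][1] → acc 0, east 0, south 0
  cycle 0: PE[1][0] → acc 0, east 0, south 0
  cycle 0: PE[1][1] → acc 0, east 0, south 0
  cycle 1: PE[0][1] → acc 48, east 6, south 48
  cycle 1: PE[1][0] → acc 88, east 8, south 88
  cycle 1: PE[1][1] → acc 0, east 0, south 0
  cycle 2: PE[0][1] → acc 72, east 9, south 72
  cycle 2: PE[1][0] → acc 92, east 4, south 92
  cycle 2: PE[1][1] → acc 80, east 8, south 80
  cycle 3: PE[0][1] → acc 48, east 6, south 48
  cycle 3: PE[1][0] → acc 78, east 6, south 78
  cycle 3: PE[1][1] → acc 88, east 4, south 88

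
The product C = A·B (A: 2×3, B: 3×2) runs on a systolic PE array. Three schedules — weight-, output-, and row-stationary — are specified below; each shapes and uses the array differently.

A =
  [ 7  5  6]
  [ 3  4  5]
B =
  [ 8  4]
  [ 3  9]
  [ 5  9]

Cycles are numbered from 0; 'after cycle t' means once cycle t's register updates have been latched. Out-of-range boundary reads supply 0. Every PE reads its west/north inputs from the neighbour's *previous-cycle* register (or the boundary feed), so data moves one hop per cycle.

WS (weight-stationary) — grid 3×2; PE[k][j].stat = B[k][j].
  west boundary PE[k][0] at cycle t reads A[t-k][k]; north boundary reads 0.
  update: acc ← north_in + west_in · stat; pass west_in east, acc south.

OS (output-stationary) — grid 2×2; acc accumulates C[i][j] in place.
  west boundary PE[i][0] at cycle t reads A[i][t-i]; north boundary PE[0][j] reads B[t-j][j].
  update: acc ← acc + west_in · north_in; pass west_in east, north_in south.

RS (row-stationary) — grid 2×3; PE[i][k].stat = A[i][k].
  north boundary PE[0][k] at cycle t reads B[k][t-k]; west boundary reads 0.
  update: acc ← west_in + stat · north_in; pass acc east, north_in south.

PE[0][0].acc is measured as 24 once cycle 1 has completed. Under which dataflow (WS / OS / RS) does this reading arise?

dataflow = WS

WS [3×2] PE[0][0] across cycles:
  step 0 · PE0,0: acc=56; fwd→7 fwd↓56
  step 1 · PE0,0: acc=24; fwd→3 fwd↓24
OS [2×2] PE[0][0] across cycles:
  step 0 · PE0,0: acc=56; fwd→7 fwd↓8
  step 1 · PE0,0: acc=71; fwd→5 fwd↓3
RS [2×3] PE[0][0] across cycles:
  step 0 · PE0,0: acc=56; fwd→56 fwd↓8
  step 1 · PE0,0: acc=28; fwd→28 fwd↓4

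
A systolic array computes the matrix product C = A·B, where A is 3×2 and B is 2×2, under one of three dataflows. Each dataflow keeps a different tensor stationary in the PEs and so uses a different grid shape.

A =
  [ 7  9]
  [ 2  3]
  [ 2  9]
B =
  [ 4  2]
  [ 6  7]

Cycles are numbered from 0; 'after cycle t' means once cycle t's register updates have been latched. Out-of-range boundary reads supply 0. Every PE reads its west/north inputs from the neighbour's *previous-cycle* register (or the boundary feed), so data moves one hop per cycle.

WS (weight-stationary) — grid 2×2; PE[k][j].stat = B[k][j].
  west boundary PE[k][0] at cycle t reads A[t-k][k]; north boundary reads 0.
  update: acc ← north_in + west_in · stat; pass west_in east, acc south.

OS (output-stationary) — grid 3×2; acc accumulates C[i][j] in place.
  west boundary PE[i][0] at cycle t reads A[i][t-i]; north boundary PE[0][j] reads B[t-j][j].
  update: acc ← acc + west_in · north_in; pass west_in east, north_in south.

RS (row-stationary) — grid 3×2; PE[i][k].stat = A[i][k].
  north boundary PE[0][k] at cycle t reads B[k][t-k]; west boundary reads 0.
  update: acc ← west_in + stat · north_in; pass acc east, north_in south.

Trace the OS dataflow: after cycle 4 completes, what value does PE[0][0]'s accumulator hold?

PE[0][0].acc = 82

OS (3×2). Following PE[0][0] plus its west/north inputs:
  cycle 0: PE[0][0] → acc 28, east 7, south 4
  cycle 1: PE[0][0] → acc 82, east 9, south 6
  cycle 2: PE[0][0] → acc 82, east 0, south 0
  cycle 3: PE[0][0] → acc 82, east 0, south 0
  cycle 4: PE[0][0] → acc 82, east 0, south 0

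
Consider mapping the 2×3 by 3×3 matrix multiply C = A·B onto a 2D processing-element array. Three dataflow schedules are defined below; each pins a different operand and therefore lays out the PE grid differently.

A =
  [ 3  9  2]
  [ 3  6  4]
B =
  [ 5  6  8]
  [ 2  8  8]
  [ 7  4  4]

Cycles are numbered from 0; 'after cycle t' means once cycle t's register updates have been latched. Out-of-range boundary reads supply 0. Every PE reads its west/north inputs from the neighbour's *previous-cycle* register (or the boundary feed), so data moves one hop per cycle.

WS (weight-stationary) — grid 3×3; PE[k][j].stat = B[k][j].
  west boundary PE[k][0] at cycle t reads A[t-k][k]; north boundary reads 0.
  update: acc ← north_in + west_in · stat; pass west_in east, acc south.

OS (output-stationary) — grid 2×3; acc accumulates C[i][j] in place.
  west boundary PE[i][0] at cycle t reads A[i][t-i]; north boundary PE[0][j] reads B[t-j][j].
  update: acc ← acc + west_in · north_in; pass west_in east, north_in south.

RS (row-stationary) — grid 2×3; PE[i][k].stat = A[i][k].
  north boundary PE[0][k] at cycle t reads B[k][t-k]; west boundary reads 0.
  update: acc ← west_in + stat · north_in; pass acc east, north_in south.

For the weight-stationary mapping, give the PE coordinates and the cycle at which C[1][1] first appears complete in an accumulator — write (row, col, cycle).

(row, col, cycle) = (2, 1, 4)

WS: C[1][1] accumulates in PE[2][1]:
  @0  [2,1]  acc 0  |  →0  ↓0
  @1  [2,1]  acc 0  |  →0  ↓0
  @2  [2,1]  acc 0  |  →0  ↓0
  @3  [2,1]  acc 98  |  →2  ↓98
  @4  [2,1]  acc 82  |  →4  ↓82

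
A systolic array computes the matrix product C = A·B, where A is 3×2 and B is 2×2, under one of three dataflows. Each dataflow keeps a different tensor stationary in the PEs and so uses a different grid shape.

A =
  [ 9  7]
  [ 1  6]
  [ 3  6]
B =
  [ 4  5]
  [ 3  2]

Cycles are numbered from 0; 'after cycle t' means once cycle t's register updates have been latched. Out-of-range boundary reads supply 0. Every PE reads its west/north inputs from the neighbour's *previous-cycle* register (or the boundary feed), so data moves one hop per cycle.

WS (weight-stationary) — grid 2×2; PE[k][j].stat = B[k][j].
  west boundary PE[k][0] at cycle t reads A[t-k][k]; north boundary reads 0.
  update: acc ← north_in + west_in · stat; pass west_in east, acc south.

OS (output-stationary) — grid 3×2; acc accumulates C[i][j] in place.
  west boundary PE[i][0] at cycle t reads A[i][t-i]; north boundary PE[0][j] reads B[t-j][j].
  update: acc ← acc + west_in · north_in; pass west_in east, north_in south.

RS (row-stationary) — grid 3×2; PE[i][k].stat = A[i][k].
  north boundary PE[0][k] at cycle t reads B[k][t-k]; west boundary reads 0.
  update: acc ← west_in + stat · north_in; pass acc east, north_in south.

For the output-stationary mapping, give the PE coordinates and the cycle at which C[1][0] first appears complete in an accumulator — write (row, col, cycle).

Under OS, C[1][0] lands at PE[1][0]:
  step 0 · PE1,0: acc=0; fwd→0 fwd↓0
  step 1 · PE1,0: acc=4; fwd→1 fwd↓4
  step 2 · PE1,0: acc=22; fwd→6 fwd↓3

(row, col, cycle) = (1, 0, 2)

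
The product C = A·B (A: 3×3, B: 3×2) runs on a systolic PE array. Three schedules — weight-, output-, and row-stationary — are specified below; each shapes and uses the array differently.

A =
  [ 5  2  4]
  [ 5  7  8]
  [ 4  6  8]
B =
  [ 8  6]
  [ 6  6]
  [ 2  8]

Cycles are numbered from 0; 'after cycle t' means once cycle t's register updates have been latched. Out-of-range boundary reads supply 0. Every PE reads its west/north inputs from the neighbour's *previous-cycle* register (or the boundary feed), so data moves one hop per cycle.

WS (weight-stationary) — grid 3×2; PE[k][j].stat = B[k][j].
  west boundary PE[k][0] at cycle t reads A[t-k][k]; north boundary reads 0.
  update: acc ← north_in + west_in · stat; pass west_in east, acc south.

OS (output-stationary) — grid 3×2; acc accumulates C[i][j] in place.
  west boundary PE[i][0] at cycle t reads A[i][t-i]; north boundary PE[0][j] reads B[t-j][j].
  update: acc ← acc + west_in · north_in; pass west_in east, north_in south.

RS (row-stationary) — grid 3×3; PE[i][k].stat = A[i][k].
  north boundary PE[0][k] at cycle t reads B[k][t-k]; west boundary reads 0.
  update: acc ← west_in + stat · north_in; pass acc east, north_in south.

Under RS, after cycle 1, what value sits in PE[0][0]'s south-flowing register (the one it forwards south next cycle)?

RS (3×3). Following PE[0][0] plus its west/north inputs:
  c0 r0c0: 40 / 40 / 8
  c1 r0c0: 30 / 30 / 6

register = 6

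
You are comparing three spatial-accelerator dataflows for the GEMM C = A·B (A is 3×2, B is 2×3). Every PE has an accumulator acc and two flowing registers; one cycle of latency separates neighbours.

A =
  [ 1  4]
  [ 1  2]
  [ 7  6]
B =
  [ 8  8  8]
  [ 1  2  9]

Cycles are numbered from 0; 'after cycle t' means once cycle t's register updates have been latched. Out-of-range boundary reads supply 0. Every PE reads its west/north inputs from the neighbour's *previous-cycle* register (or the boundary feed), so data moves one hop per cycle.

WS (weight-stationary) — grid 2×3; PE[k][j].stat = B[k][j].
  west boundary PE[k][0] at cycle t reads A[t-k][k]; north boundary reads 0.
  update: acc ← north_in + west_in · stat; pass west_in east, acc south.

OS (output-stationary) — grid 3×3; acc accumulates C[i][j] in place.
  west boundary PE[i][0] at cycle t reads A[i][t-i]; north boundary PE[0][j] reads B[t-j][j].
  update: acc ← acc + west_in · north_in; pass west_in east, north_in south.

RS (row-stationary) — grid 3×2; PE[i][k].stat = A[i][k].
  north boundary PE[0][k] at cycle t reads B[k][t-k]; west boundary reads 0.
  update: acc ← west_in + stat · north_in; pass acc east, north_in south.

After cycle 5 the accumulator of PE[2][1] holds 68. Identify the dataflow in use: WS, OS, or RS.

dataflow = OS

WS: PE[2][1] is outside its 2×3 grid.
Under OS (3×3), PE[2][1]:
  0: (2,1).acc=0  regs=<0,0>
  1: (2,1).acc=0  regs=<0,0>
  2: (2,1).acc=0  regs=<0,0>
  3: (2,1).acc=56  regs=<7,8>
  4: (2,1).acc=68  regs=<6,2>
  5: (2,1).acc=68  regs=<0,0>
Under RS (3×2), PE[2][1]:
  0: (2,1).acc=0  regs=<0,0>
  1: (2,1).acc=0  regs=<0,0>
  2: (2,1).acc=0  regs=<0,0>
  3: (2,1).acc=62  regs=<62,1>
  4: (2,1).acc=68  regs=<68,2>
  5: (2,1).acc=110  regs=<110,9>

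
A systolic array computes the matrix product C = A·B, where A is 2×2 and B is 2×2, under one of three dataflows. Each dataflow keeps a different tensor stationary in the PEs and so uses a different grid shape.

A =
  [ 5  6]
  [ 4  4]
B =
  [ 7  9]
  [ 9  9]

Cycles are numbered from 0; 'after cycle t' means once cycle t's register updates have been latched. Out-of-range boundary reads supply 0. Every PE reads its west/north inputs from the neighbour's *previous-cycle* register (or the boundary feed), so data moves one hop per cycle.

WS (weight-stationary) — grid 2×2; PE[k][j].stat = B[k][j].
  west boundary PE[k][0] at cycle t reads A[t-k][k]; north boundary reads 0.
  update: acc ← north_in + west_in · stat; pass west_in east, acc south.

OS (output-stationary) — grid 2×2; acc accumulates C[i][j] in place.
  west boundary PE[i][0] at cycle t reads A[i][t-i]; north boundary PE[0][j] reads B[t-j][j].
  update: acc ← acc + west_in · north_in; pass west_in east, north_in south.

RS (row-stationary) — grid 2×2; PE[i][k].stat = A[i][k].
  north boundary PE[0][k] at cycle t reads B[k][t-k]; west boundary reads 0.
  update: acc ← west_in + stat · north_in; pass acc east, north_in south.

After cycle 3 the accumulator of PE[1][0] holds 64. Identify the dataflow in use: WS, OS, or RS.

WS [2×2] PE[1][0] across cycles:
  t=0 PE[1][0]: acc=0 h=0 v=0
  t=1 PE[1][0]: acc=89 h=6 v=89
  t=2 PE[1][0]: acc=64 h=4 v=64
  t=3 PE[1][0]: acc=0 h=0 v=0
OS [2×2] PE[1][0] across cycles:
  t=0 PE[1][0]: acc=0 h=0 v=0
  t=1 PE[1][0]: acc=28 h=4 v=7
  t=2 PE[1][0]: acc=64 h=4 v=9
  t=3 PE[1][0]: acc=64 h=0 v=0
RS [2×2] PE[1][0] across cycles:
  t=0 PE[1][0]: acc=0 h=0 v=0
  t=1 PE[1][0]: acc=28 h=28 v=7
  t=2 PE[1][0]: acc=36 h=36 v=9
  t=3 PE[1][0]: acc=0 h=0 v=0

dataflow = OS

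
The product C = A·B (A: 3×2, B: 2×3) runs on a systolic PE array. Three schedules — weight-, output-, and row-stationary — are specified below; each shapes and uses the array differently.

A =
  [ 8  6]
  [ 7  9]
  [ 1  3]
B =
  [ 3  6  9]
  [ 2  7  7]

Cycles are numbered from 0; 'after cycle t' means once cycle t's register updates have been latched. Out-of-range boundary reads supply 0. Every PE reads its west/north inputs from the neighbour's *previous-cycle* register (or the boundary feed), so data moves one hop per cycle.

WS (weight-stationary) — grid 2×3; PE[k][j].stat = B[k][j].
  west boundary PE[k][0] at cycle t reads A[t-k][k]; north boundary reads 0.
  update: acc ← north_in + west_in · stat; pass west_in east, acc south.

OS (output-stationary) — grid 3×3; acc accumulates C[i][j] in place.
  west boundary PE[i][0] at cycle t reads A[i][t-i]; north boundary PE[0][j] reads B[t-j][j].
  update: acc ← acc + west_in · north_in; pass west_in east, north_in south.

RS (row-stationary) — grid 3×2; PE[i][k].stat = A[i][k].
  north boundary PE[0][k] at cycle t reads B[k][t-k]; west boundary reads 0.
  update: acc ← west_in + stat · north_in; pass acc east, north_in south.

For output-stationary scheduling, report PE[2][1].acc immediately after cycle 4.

OS (3×3). Following PE[2][1] plus its west/north inputs:
  @0  [1,1]  acc 0  |  →0  ↓0
  @0  [2,0]  acc 0  |  →0  ↓0
  @0  [2,1]  acc 0  |  →0  ↓0
  @1  [1,1]  acc 0  |  →0  ↓0
  @1  [2,0]  acc 0  |  →0  ↓0
  @1  [2,1]  acc 0  |  →0  ↓0
  @2  [1,1]  acc 42  |  →7  ↓6
  @2  [2,0]  acc 3  |  →1  ↓3
  @2  [2,1]  acc 0  |  →0  ↓0
  @3  [1,1]  acc 105  |  →9  ↓7
  @3  [2,0]  acc 9  |  →3  ↓2
  @3  [2,1]  acc 6  |  →1  ↓6
  @4  [1,1]  acc 105  |  →0  ↓0
  @4  [2,0]  acc 9  |  →0  ↓0
  @4  [2,1]  acc 27  |  →3  ↓7

PE[2][1].acc = 27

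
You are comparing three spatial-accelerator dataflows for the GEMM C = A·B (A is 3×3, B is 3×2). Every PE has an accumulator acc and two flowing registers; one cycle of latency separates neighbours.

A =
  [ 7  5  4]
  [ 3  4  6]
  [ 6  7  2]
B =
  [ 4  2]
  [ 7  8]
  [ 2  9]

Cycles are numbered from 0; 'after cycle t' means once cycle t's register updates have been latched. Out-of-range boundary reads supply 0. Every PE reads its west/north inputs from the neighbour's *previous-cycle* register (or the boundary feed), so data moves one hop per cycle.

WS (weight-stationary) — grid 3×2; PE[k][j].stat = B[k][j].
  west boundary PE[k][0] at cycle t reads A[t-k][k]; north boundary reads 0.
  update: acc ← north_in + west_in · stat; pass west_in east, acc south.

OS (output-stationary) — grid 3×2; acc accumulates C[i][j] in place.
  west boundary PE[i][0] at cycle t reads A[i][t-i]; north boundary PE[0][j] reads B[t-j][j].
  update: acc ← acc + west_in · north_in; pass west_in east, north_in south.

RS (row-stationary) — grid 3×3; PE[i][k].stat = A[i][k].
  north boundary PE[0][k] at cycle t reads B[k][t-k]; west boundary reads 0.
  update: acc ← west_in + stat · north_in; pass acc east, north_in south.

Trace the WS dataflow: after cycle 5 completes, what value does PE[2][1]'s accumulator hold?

WS (3×2). Following PE[2][1] plus its west/north inputs:
  @0  [1,1]  acc 0  |  →0  ↓0
  @0  [2,0]  acc 0  |  →0  ↓0
  @0  [2,1]  acc 0  |  →0  ↓0
  @1  [1,1]  acc 0  |  →0  ↓0
  @1  [2,0]  acc 0  |  →0  ↓0
  @1  [2,1]  acc 0  |  →0  ↓0
  @2  [1,1]  acc 54  |  →5  ↓54
  @2  [2,0]  acc 71  |  →4  ↓71
  @2  [2,1]  acc 0  |  →0  ↓0
  @3  [1,1]  acc 38  |  →4  ↓38
  @3  [2,0]  acc 52  |  →6  ↓52
  @3  [2,1]  acc 90  |  →4  ↓90
  @4  [1,1]  acc 68  |  →7  ↓68
  @4  [2,0]  acc 77  |  →2  ↓77
  @4  [2,1]  acc 92  |  →6  ↓92
  @5  [1,1]  acc 0  |  →0  ↓0
  @5  [2,0]  acc 0  |  →0  ↓0
  @5  [2,1]  acc 86  |  →2  ↓86

PE[2][1].acc = 86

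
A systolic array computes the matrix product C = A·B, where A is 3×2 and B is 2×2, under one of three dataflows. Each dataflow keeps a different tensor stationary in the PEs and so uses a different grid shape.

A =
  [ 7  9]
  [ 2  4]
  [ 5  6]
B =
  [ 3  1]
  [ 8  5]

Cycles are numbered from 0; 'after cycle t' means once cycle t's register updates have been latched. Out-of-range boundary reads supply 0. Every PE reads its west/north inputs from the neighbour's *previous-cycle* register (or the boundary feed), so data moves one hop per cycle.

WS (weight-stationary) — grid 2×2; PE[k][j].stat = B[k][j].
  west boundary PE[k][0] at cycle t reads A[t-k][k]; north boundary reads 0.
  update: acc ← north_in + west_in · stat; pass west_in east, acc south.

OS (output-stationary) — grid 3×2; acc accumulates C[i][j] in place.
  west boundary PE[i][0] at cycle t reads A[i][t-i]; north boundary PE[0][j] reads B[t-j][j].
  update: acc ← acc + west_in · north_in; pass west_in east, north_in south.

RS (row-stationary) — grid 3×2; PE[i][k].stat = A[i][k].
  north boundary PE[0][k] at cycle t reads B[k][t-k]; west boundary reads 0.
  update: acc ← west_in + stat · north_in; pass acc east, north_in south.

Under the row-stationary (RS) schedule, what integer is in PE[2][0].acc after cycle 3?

RS on a 3×2 grid — tracing PE[2][0] and its feeders:
  c0 r1c0: 0 / 0 / 0
  c0 r2c0: 0 / 0 / 0
  c1 r1c0: 6 / 6 / 3
  c1 r2c0: 0 / 0 / 0
  c2 r1c0: 2 / 2 / 1
  c2 r2c0: 15 / 15 / 3
  c3 r1c0: 0 / 0 / 0
  c3 r2c0: 5 / 5 / 1

PE[2][0].acc = 5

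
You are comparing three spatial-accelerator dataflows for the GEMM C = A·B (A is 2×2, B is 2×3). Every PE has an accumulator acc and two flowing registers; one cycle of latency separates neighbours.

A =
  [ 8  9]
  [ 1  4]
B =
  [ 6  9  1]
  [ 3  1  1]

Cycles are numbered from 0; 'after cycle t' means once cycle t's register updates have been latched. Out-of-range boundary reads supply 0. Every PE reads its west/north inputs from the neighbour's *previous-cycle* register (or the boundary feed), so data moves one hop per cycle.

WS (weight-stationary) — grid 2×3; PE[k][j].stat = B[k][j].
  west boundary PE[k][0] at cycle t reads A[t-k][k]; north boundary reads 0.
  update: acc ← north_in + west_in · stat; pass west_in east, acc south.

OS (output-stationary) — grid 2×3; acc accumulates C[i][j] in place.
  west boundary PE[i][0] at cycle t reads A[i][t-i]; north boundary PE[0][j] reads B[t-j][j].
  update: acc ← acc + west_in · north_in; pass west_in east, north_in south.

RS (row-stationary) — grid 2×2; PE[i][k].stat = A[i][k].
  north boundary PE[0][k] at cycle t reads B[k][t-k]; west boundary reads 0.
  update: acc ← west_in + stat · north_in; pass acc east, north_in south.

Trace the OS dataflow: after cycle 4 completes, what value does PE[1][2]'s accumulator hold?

Tracing OS — 2×3 array, target PE[1][2]:
  after 0 — PE[0][2] acc=0, pass-E 0, pass-S 0
  after 0 — PE[1][1] acc=0, pass-E 0, pass-S 0
  after 0 — PE[1][2] acc=0, pass-E 0, pass-S 0
  after 1 — PE[0][2] acc=0, pass-E 0, pass-S 0
  after 1 — PE[1][1] acc=0, pass-E 0, pass-S 0
  after 1 — PE[1][2] acc=0, pass-E 0, pass-S 0
  after 2 — PE[0][2] acc=8, pass-E 8, pass-S 1
  after 2 — PE[1][1] acc=9, pass-E 1, pass-S 9
  after 2 — PE[1][2] acc=0, pass-E 0, pass-S 0
  after 3 — PE[0][2] acc=17, pass-E 9, pass-S 1
  after 3 — PE[1][1] acc=13, pass-E 4, pass-S 1
  after 3 — PE[1][2] acc=1, pass-E 1, pass-S 1
  after 4 — PE[0][2] acc=17, pass-E 0, pass-S 0
  after 4 — PE[1][1] acc=13, pass-E 0, pass-S 0
  after 4 — PE[1][2] acc=5, pass-E 4, pass-S 1

PE[1][2].acc = 5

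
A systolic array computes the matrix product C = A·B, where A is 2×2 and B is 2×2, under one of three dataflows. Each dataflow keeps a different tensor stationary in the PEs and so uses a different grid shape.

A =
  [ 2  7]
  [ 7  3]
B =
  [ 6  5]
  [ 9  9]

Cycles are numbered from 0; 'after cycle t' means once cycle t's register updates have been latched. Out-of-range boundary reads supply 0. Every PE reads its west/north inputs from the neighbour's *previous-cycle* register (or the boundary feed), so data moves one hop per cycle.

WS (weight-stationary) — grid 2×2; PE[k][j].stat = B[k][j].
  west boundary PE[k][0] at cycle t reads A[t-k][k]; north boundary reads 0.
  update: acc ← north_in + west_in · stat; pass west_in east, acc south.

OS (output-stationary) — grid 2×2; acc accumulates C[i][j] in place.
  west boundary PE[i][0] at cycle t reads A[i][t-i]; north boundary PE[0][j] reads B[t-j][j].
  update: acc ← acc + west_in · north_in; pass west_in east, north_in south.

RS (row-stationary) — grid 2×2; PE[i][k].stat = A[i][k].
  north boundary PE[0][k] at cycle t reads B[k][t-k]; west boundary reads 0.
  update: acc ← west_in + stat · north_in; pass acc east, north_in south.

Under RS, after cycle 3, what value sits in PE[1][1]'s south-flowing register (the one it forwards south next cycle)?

Tracing RS — 2×2 array, target PE[1][1]:
  c0 r0c1: 0 / 0 / 0
  c0 r1c0: 0 / 0 / 0
  c0 r1c1: 0 / 0 / 0
  c1 r0c1: 75 / 75 / 9
  c1 r1c0: 42 / 42 / 6
  c1 r1c1: 0 / 0 / 0
  c2 r0c1: 73 / 73 / 9
  c2 r1c0: 35 / 35 / 5
  c2 r1c1: 69 / 69 / 9
  c3 r0c1: 0 / 0 / 0
  c3 r1c0: 0 / 0 / 0
  c3 r1c1: 62 / 62 / 9

register = 9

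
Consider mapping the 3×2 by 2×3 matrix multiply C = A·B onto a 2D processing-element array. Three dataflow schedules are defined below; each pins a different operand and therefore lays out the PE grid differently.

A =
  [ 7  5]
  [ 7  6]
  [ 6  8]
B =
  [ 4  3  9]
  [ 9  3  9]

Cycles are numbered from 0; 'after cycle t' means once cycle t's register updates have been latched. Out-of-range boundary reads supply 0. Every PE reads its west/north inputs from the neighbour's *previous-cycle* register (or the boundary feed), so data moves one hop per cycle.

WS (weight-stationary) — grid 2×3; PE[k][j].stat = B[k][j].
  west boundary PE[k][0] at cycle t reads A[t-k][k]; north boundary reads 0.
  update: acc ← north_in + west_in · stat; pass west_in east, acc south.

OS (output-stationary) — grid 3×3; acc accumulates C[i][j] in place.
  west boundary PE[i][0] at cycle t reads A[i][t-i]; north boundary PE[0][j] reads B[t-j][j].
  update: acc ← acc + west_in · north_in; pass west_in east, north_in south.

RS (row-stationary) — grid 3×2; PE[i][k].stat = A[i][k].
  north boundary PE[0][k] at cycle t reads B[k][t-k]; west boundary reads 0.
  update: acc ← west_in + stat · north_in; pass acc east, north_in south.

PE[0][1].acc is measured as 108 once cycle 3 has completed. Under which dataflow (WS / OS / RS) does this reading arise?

— WS: 2×3; PE[0][1] trace:
  [0] (0,1) acc=0 (h:0 v:0)
  [1] (0,1) acc=21 (h:7 v:21)
  [2] (0,1) acc=21 (h:7 v:21)
  [3] (0,1) acc=18 (h:6 v:18)
— OS: 3×3; PE[0][1] trace:
  [0] (0,1) acc=0 (h:0 v:0)
  [1] (0,1) acc=21 (h:7 v:3)
  [2] (0,1) acc=36 (h:5 v:3)
  [3] (0,1) acc=36 (h:0 v:0)
— RS: 3×2; PE[0][1] trace:
  [0] (0,1) acc=0 (h:0 v:0)
  [1] (0,1) acc=73 (h:73 v:9)
  [2] (0,1) acc=36 (h:36 v:3)
  [3] (0,1) acc=108 (h:108 v:9)

dataflow = RS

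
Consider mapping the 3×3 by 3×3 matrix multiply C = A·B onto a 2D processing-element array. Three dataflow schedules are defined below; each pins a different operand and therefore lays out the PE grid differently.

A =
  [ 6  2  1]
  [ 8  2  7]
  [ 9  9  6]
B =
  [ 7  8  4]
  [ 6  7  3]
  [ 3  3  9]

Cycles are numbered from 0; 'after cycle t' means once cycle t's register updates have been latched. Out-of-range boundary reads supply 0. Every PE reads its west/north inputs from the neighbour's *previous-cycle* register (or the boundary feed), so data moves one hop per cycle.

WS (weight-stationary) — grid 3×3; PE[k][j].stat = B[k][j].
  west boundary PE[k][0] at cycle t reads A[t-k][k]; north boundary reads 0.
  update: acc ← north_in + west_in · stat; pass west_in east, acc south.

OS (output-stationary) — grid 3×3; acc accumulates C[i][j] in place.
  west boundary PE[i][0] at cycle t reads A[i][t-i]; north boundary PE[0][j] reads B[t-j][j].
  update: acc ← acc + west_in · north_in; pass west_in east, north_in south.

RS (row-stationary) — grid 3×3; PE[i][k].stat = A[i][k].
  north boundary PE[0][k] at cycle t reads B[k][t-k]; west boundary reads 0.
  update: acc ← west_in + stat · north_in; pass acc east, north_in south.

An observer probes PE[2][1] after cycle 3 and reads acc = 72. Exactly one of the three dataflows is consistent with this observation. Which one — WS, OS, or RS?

dataflow = OS

Under WS (3×3), PE[2][1]:
  after 0 — PE[2][1] acc=0, pass-E 0, pass-S 0
  after 1 — PE[2][1] acc=0, pass-E 0, pass-S 0
  after 2 — PE[2][1] acc=0, pass-E 0, pass-S 0
  after 3 — PE[2][1] acc=65, pass-E 1, pass-S 65
Under OS (3×3), PE[2][1]:
  after 0 — PE[2][1] acc=0, pass-E 0, pass-S 0
  after 1 — PE[2][1] acc=0, pass-E 0, pass-S 0
  after 2 — PE[2][1] acc=0, pass-E 0, pass-S 0
  after 3 — PE[2][1] acc=72, pass-E 9, pass-S 8
Under RS (3×3), PE[2][1]:
  after 0 — PE[2][1] acc=0, pass-E 0, pass-S 0
  after 1 — PE[2][1] acc=0, pass-E 0, pass-S 0
  after 2 — PE[2][1] acc=0, pass-E 0, pass-S 0
  after 3 — PE[2][1] acc=117, pass-E 117, pass-S 6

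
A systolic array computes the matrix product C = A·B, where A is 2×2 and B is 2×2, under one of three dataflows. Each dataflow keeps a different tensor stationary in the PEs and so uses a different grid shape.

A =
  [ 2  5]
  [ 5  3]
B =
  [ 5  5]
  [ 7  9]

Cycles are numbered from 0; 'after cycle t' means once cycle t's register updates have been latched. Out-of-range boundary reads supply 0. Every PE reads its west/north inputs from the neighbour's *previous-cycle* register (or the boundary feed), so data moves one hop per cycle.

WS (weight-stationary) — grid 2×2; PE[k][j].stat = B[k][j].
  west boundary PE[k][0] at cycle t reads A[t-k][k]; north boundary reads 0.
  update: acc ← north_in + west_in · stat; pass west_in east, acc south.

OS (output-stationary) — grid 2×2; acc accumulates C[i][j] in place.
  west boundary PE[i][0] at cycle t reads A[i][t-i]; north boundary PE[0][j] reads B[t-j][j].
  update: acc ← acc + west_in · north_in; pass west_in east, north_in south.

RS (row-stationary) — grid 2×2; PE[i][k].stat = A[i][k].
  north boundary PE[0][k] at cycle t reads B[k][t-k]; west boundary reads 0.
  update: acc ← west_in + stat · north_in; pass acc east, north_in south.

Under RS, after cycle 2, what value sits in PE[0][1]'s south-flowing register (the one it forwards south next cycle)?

register = 9

RS 2×2: PE[0][1] cycle-by-cycle (with neighbour feeds):
  @0  [0,0]  acc 10  |  →10  ↓5
  @0  [0,1]  acc 0  |  →0  ↓0
  @1  [0,0]  acc 10  |  →10  ↓5
  @1  [0,1]  acc 45  |  →45  ↓7
  @2  [0,0]  acc 0  |  →0  ↓0
  @2  [0,1]  acc 55  |  →55  ↓9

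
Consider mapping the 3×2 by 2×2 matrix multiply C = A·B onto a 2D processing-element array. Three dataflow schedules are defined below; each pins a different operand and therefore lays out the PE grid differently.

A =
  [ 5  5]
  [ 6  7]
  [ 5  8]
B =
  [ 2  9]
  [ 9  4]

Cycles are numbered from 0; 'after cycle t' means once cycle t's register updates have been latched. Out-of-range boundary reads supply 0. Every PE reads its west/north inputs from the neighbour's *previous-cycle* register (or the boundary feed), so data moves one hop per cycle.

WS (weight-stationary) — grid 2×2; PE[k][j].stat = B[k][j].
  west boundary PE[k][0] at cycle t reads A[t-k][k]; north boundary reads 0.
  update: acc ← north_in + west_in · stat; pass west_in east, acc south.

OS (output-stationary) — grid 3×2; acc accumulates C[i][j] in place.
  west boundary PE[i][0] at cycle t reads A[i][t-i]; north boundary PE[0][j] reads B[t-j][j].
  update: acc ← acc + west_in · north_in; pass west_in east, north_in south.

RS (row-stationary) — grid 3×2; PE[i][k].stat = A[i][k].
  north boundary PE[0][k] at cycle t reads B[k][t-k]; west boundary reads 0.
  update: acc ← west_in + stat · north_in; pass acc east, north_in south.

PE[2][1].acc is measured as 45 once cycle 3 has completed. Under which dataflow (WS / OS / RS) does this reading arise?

— WS: 2×2 array has no PE[2][1].
OS [3×2] PE[2][1] across cycles:
  0: (2,1).acc=0  regs=<0,0>
  1: (2,1).acc=0  regs=<0,0>
  2: (2,1).acc=0  regs=<0,0>
  3: (2,1).acc=45  regs=<5,9>
RS [3×2] PE[2][1] across cycles:
  0: (2,1).acc=0  regs=<0,0>
  1: (2,1).acc=0  regs=<0,0>
  2: (2,1).acc=0  regs=<0,0>
  3: (2,1).acc=82  regs=<82,9>

dataflow = OS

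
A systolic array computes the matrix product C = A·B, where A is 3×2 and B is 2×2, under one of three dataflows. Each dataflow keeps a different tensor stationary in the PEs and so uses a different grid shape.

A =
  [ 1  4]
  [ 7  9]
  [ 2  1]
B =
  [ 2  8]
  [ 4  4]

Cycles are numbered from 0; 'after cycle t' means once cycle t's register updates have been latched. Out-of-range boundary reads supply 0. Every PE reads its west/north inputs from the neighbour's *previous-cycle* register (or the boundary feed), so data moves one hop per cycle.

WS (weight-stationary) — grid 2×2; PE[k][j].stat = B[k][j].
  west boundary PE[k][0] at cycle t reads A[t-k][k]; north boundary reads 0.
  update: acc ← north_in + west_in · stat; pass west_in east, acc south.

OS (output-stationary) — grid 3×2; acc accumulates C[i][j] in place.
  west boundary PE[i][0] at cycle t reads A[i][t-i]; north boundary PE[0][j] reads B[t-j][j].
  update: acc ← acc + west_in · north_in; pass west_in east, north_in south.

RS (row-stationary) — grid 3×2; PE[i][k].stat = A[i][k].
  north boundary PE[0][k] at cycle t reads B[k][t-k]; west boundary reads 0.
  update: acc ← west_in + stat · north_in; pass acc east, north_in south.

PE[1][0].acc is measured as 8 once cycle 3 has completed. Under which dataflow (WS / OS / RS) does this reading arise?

Under WS (2×2), PE[1][0]:
  t=0 PE[1][0]: acc=0 h=0 v=0
  t=1 PE[1][0]: acc=18 h=4 v=18
  t=2 PE[1][0]: acc=50 h=9 v=50
  t=3 PE[1][0]: acc=8 h=1 v=8
Under OS (3×2), PE[1][0]:
  t=0 PE[1][0]: acc=0 h=0 v=0
  t=1 PE[1][0]: acc=14 h=7 v=2
  t=2 PE[1][0]: acc=50 h=9 v=4
  t=3 PE[1][0]: acc=50 h=0 v=0
Under RS (3×2), PE[1][0]:
  t=0 PE[1][0]: acc=0 h=0 v=0
  t=1 PE[1][0]: acc=14 h=14 v=2
  t=2 PE[1][0]: acc=56 h=56 v=8
  t=3 PE[1][0]: acc=0 h=0 v=0

dataflow = WS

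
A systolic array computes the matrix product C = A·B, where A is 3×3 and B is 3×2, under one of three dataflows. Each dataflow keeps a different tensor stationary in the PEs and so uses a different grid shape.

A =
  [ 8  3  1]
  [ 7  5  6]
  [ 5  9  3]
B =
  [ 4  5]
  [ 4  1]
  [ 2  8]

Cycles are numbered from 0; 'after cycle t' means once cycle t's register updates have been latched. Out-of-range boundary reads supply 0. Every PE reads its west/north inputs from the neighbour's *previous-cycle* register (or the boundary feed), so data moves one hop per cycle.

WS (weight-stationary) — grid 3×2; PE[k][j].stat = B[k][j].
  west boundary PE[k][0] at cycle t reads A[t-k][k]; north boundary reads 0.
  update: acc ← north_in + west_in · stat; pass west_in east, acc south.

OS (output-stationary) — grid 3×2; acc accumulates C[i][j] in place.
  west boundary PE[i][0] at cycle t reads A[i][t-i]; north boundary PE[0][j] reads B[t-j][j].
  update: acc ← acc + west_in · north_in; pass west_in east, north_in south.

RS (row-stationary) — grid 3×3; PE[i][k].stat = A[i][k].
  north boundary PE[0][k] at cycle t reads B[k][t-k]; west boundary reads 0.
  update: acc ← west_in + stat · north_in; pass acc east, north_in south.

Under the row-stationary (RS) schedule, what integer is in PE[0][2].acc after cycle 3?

PE[0][2].acc = 51

RS 3×3: PE[0][2] cycle-by-cycle (with neighbour feeds):
  step 0 · PE0,1: acc=0; fwd→0 fwd↓0
  step 0 · PE0,2: acc=0; fwd→0 fwd↓0
  step 1 · PE0,1: acc=44; fwd→44 fwd↓4
  step 1 · PE0,2: acc=0; fwd→0 fwd↓0
  step 2 · PE0,1: acc=43; fwd→43 fwd↓1
  step 2 · PE0,2: acc=46; fwd→46 fwd↓2
  step 3 · PE0,1: acc=0; fwd→0 fwd↓0
  step 3 · PE0,2: acc=51; fwd→51 fwd↓8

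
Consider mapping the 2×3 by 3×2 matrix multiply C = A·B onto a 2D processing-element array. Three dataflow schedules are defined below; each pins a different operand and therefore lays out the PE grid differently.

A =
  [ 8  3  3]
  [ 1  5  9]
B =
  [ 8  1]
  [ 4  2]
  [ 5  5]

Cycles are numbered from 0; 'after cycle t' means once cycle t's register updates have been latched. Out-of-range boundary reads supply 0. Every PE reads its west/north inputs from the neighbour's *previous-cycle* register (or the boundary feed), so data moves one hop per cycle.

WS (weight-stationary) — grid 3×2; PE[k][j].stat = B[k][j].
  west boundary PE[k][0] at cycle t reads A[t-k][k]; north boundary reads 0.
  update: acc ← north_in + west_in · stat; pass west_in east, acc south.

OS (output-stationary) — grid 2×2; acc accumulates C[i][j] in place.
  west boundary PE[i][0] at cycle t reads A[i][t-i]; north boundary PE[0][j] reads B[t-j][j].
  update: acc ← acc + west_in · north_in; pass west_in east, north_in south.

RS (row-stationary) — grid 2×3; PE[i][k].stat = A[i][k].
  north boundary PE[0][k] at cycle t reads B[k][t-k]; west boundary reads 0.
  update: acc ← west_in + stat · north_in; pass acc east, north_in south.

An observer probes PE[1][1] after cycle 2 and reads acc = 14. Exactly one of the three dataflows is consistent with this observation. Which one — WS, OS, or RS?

WS [3×2] PE[1][1] across cycles:
  after 0 — PE[1][1] acc=0, pass-E 0, pass-S 0
  after 1 — PE[1][1] acc=0, pass-E 0, pass-S 0
  after 2 — PE[1][1] acc=14, pass-E 3, pass-S 14
OS [2×2] PE[1][1] across cycles:
  after 0 — PE[1][1] acc=0, pass-E 0, pass-S 0
  after 1 — PE[1][1] acc=0, pass-E 0, pass-S 0
  after 2 — PE[1][1] acc=1, pass-E 1, pass-S 1
RS [2×3] PE[1][1] across cycles:
  after 0 — PE[1][1] acc=0, pass-E 0, pass-S 0
  after 1 — PE[1][1] acc=0, pass-E 0, pass-S 0
  after 2 — PE[1][1] acc=28, pass-E 28, pass-S 4

dataflow = WS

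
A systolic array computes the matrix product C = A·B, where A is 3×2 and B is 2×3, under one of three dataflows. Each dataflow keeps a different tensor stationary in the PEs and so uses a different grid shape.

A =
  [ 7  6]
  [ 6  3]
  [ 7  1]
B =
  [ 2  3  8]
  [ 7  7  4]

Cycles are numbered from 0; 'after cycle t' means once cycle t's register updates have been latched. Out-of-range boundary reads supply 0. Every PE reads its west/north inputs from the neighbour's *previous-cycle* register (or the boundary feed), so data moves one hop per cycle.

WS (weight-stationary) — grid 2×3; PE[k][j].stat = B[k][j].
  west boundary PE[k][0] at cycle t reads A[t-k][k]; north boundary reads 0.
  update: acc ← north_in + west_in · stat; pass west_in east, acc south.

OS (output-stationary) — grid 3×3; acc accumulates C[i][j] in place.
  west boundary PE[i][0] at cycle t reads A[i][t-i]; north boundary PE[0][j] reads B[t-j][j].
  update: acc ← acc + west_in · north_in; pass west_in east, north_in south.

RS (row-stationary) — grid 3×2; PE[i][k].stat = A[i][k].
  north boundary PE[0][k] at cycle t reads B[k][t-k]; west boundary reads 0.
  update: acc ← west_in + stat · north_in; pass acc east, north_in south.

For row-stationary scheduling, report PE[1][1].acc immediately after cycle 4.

PE[1][1].acc = 60

Tracing RS — 3×2 array, target PE[1][1]:
  step 0 · PE0,1: acc=0; fwd→0 fwd↓0
  step 0 · PE1,0: acc=0; fwd→0 fwd↓0
  step 0 · PE1,1: acc=0; fwd→0 fwd↓0
  step 1 · PE0,1: acc=56; fwd→56 fwd↓7
  step 1 · PE1,0: acc=12; fwd→12 fwd↓2
  step 1 · PE1,1: acc=0; fwd→0 fwd↓0
  step 2 · PE0,1: acc=63; fwd→63 fwd↓7
  step 2 · PE1,0: acc=18; fwd→18 fwd↓3
  step 2 · PE1,1: acc=33; fwd→33 fwd↓7
  step 3 · PE0,1: acc=80; fwd→80 fwd↓4
  step 3 · PE1,0: acc=48; fwd→48 fwd↓8
  step 3 · PE1,1: acc=39; fwd→39 fwd↓7
  step 4 · PE0,1: acc=0; fwd→0 fwd↓0
  step 4 · PE1,0: acc=0; fwd→0 fwd↓0
  step 4 · PE1,1: acc=60; fwd→60 fwd↓4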